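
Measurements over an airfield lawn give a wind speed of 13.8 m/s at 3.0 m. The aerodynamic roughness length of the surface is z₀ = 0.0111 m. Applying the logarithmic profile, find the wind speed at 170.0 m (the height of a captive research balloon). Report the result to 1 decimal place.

Log law: V(z) ∝ ln(z/z₀), so V₂/V₁ = ln(z₂/z₀) / ln(z₁/z₀).
ln(170.0/0.0111) = 9.6366, ln(3.0/0.0111) = 5.5994
V₂ = 13.8 × 9.6366/5.5994 = 13.8 × 1.7210 = 23.7498 m/s

23.7 m/s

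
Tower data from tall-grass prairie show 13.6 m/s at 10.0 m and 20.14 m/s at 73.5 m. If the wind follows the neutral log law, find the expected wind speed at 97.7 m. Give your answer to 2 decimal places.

Log law: V ∝ ln(z/z₀). From the pair, with r = V₁/V₂ = 0.67527,
ln z₀ = (ln z₁ − r·ln z₂)/(1 − r) = (2.3026 − 0.67527×4.2973)/0.32473 = -1.8454 → z₀ = 0.1580 m
V₃ = V₁ · ln(z₃/z₀)/ln(z₁/z₀) = 13.6 × 6.4273/4.1480 = 21.0732 m/s

21.07 m/s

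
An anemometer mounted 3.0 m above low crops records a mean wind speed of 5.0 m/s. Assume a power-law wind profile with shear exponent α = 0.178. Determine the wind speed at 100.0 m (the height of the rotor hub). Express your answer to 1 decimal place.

Power-law profile: V₂ = V₁ · (z₂/z₁)^α
V₂ = 5.0 × (100.0/3.0)^0.178 = 5.0 × (33.3333)^0.178
    = 5.0 × 1.8667 = 9.3335 m/s

9.3 m/s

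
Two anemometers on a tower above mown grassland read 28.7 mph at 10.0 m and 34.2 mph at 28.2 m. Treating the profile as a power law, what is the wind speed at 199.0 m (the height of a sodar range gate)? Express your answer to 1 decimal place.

47.6 mph

First find α: α = ln(V₂/V₁)/ln(z₂/z₁) = ln(34.2/28.7)/ln(28.2/10.0) = 0.17533/1.03674 = 0.1691
Extrapolate from 28.2 m to 199.0 m: V₃ = 34.2 × (199.0/28.2)^0.1691 = 34.2 × 1.3916 = 47.5925 mph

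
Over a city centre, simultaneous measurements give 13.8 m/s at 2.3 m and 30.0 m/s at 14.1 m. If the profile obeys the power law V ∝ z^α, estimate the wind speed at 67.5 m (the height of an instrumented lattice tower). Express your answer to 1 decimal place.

58.7 m/s

First find α: α = ln(V₂/V₁)/ln(z₂/z₁) = ln(30.0/13.8)/ln(14.1/2.3) = 0.77653/1.81327 = 0.4282
Extrapolate from 14.1 m to 67.5 m: V₃ = 30.0 × (67.5/14.1)^0.4282 = 30.0 × 1.9554 = 58.6633 m/s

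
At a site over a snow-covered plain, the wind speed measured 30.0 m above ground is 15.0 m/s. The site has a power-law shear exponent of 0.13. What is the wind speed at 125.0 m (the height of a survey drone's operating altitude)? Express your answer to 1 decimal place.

Power-law profile: V₂ = V₁ · (z₂/z₁)^α
V₂ = 15.0 × (125.0/30.0)^0.13 = 15.0 × (4.1667)^0.13
    = 15.0 × 1.2039 = 18.0578 m/s

18.1 m/s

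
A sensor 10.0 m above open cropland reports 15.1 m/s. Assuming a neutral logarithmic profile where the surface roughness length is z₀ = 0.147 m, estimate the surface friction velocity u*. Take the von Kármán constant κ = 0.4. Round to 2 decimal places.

u* ≈ 1.43 m/s

Log law: V(z) = (u*/κ) · ln(z/z₀) ⇒ u* = κ · V / ln(z/z₀)
u* = 0.4 × 15.1 / ln(10.0/0.147) = 0.4 × 15.1 / 4.2199
   = 6.0400 / 4.2199 = 1.4313 m/s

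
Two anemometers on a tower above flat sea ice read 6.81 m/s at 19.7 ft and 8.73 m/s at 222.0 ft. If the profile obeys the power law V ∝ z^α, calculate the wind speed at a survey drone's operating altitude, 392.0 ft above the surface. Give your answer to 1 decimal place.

First find α: α = ln(V₂/V₁)/ln(z₂/z₁) = ln(8.73/6.81)/ln(222.0/19.7) = 0.24837/2.42206 = 0.1025
Extrapolate from 222.0 ft to 392.0 ft: V₃ = 8.73 × (392.0/222.0)^0.1025 = 8.73 × 1.0600 = 9.2541 m/s

9.3 m/s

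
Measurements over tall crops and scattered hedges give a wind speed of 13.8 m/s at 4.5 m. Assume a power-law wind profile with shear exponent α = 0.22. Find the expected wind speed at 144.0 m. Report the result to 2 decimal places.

Power-law profile: V₂ = V₁ · (z₂/z₁)^α
V₂ = 13.8 × (144.0/4.5)^0.22 = 13.8 × (32.0000)^0.22
    = 13.8 × 2.1435 = 29.5809 m/s

29.58 m/s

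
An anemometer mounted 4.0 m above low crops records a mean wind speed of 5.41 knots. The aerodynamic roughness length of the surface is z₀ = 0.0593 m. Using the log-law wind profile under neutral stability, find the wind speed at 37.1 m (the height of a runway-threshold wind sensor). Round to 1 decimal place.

Log law: V(z) ∝ ln(z/z₀), so V₂/V₁ = ln(z₂/z₀) / ln(z₁/z₀).
ln(37.1/0.0593) = 6.4388, ln(4.0/0.0593) = 4.2114
V₂ = 5.41 × 6.4388/4.2114 = 5.41 × 1.5289 = 8.2712 knots

8.3 knots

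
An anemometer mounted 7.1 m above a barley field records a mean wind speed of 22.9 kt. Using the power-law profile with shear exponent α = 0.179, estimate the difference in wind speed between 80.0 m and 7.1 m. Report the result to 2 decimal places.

12.43 kt

Power law: V₂ = V₁ · (z₂/z₁)^α = 22.9 × (11.2676)^0.179 = 35.3275 kt
ΔV = 35.3275 − 22.9 = 12.4275 kt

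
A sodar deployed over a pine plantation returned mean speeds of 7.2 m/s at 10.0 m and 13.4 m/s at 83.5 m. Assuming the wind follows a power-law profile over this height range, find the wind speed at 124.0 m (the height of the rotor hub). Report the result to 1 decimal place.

15.0 m/s

First find α: α = ln(V₂/V₁)/ln(z₂/z₁) = ln(13.4/7.2)/ln(83.5/10.0) = 0.62117/2.12226 = 0.2927
Extrapolate from 83.5 m to 124.0 m: V₃ = 13.4 × (124.0/83.5)^0.2927 = 13.4 × 1.1227 = 15.0443 m/s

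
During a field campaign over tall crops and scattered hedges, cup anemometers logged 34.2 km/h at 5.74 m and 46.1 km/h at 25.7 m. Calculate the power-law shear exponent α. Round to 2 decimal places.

α ≈ 0.20

Power law: V₂/V₁ = (z₂/z₁)^α ⇒ α = ln(V₂/V₁) / ln(z₂/z₁)
α = ln(46.1/34.2) / ln(25.7/5.74) = ln(1.3480) / ln(4.4774)
  = 0.29859 / 1.49903 = 0.19919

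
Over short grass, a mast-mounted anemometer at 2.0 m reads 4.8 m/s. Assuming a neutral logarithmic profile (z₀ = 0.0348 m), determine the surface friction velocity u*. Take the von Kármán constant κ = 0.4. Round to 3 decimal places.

u* ≈ 0.474 m/s

Log law: V(z) = (u*/κ) · ln(z/z₀) ⇒ u* = κ · V / ln(z/z₀)
u* = 0.4 × 4.8 / ln(2.0/0.0348) = 0.4 × 4.8 / 4.0513
   = 1.9200 / 4.0513 = 0.4739 m/s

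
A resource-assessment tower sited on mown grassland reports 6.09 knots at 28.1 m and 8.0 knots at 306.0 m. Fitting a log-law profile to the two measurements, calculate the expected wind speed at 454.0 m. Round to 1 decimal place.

8.3 knots

Log law: V ∝ ln(z/z₀). From the pair, with r = V₁/V₂ = 0.76125,
ln z₀ = (ln z₁ − r·ln z₂)/(1 − r) = (3.3358 − 0.76125×5.7236)/0.23875 = -4.2777 → z₀ = 0.01387 m
V₃ = V₁ · ln(z₃/z₀)/ln(z₁/z₀) = 6.09 × 10.3958/7.6135 = 8.3156 knots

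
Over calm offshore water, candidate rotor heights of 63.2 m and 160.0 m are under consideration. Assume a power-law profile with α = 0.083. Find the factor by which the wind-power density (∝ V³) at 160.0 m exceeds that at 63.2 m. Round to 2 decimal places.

1.26

Speed ratio: V_B/V_A = (z_B/z_A)^α = (160.0/63.2)^0.083 = (2.5316)^0.083 = 1.08015
Power-density ratio: P_B/P_A = (V_B/V_A)³ = (1.08015)³ = 1.26022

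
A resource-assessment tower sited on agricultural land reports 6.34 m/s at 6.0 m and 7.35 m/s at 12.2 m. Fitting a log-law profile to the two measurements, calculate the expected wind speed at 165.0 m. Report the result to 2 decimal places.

Log law: V ∝ ln(z/z₀). From the pair, with r = V₁/V₂ = 0.86259,
ln z₀ = (ln z₁ − r·ln z₂)/(1 − r) = (1.7918 − 0.86259×2.5014)/0.13741 = -2.6630 → z₀ = 0.06974 m
V₃ = V₁ · ln(z₃/z₀)/ln(z₁/z₀) = 6.34 × 7.7690/4.4548 = 11.0567 m/s

11.06 m/s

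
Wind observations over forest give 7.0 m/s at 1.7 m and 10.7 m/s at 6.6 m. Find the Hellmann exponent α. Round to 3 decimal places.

Power law: V₂/V₁ = (z₂/z₁)^α ⇒ α = ln(V₂/V₁) / ln(z₂/z₁)
α = ln(10.7/7.0) / ln(6.6/1.7) = ln(1.5286) / ln(3.8824)
  = 0.42433 / 1.35644 = 0.31283

α ≈ 0.313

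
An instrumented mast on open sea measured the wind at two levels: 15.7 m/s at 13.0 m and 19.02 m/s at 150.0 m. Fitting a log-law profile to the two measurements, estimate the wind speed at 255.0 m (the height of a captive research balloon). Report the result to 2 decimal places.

19.74 m/s

Log law: V ∝ ln(z/z₀). From the pair, with r = V₁/V₂ = 0.82545,
ln z₀ = (ln z₁ − r·ln z₂)/(1 − r) = (2.5649 − 0.82545×5.0106)/0.17455 = -9.0005 → z₀ = 0.0001233 m
V₃ = V₁ · ln(z₃/z₀)/ln(z₁/z₀) = 15.7 × 14.5418/11.5654 = 19.7403 m/s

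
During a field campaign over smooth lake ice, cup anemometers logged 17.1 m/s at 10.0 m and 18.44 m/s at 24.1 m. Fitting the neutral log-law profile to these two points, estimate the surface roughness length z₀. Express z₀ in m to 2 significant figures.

Log law: V(z) ∝ ln(z/z₀). With r = V₁/V₂ = 17.1/18.44 = 0.92733,
r · ln(z₂/z₀) = ln(z₁/z₀) ⇒ ln z₀ = (ln z₁ − r·ln z₂)/(1 − r)
ln z₀ = (2.30259 − 0.92733×3.18221) / 0.07267 = -8.9225
z₀ = exp(-8.9225) = 0.0001334 m

z₀ ≈ 0.00013 m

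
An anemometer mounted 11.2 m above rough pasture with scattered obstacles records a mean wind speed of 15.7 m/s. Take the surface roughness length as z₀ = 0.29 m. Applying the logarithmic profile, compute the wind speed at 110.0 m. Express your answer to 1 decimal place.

Log law: V(z) ∝ ln(z/z₀), so V₂/V₁ = ln(z₂/z₀) / ln(z₁/z₀).
ln(110.0/0.29) = 5.9384, ln(11.2/0.29) = 3.6538
V₂ = 15.7 × 5.9384/3.6538 = 15.7 × 1.6253 = 25.5166 m/s

25.5 m/s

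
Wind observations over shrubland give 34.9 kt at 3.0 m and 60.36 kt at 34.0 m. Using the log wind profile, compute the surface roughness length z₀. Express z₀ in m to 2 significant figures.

z₀ ≈ 0.11 m

Log law: V(z) ∝ ln(z/z₀). With r = V₁/V₂ = 34.9/60.36 = 0.57820,
r · ln(z₂/z₀) = ln(z₁/z₀) ⇒ ln z₀ = (ln z₁ − r·ln z₂)/(1 − r)
ln z₀ = (1.09861 − 0.57820×3.52636) / 0.42180 = -2.2293
z₀ = exp(-2.2293) = 0.1076 m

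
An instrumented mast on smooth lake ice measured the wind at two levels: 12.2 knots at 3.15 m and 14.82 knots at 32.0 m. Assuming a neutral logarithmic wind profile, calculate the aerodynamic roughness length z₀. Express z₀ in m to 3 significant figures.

Log law: V(z) ∝ ln(z/z₀). With r = V₁/V₂ = 12.2/14.82 = 0.82321,
r · ln(z₂/z₀) = ln(z₁/z₀) ⇒ ln z₀ = (ln z₁ − r·ln z₂)/(1 − r)
ln z₀ = (1.14740 − 0.82321×3.46574) / 0.17679 = -9.6479
z₀ = exp(-9.6479) = 0.00006456 m

z₀ ≈ 0.0000646 m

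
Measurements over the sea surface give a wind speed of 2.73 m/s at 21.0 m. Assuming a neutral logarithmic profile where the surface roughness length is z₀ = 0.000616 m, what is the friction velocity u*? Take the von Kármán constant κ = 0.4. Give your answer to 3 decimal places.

Log law: V(z) = (u*/κ) · ln(z/z₀) ⇒ u* = κ · V / ln(z/z₀)
u* = 0.4 × 2.73 / ln(21.0/0.000616) = 0.4 × 2.73 / 10.4368
   = 1.0920 / 10.4368 = 0.1046 m/s

u* ≈ 0.105 m/s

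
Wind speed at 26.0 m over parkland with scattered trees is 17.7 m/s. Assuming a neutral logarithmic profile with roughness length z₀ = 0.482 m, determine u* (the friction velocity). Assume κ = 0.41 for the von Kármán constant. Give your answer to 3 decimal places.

Log law: V(z) = (u*/κ) · ln(z/z₀) ⇒ u* = κ · V / ln(z/z₀)
u* = 0.41 × 17.7 / ln(26.0/0.482) = 0.41 × 17.7 / 3.9879
   = 7.2570 / 3.9879 = 1.8198 m/s

u* ≈ 1.820 m/s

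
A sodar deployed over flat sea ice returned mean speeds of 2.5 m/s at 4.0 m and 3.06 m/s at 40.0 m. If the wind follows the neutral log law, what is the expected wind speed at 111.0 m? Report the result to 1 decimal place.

Log law: V ∝ ln(z/z₀). From the pair, with r = V₁/V₂ = 0.81699,
ln z₀ = (ln z₁ − r·ln z₂)/(1 − r) = (1.3863 − 0.81699×3.6889)/0.18301 = -8.8931 → z₀ = 0.0001373 m
V₃ = V₁ · ln(z₃/z₀)/ln(z₁/z₀) = 2.5 × 13.6026/10.2794 = 3.3082 m/s

3.3 m/s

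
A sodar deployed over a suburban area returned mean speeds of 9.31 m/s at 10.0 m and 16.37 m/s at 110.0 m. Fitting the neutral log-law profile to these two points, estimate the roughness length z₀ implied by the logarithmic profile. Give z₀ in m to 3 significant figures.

Log law: V(z) ∝ ln(z/z₀). With r = V₁/V₂ = 9.31/16.37 = 0.56872,
r · ln(z₂/z₀) = ln(z₁/z₀) ⇒ ln z₀ = (ln z₁ − r·ln z₂)/(1 − r)
ln z₀ = (2.30259 − 0.56872×4.70048) / 0.43128 = -0.8595
z₀ = exp(-0.8595) = 0.4234 m

z₀ ≈ 0.423 m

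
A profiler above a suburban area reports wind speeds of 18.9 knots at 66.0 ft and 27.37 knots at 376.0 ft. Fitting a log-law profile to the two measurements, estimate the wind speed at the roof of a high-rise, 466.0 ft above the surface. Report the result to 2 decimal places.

Log law: V ∝ ln(z/z₀). From the pair, with r = V₁/V₂ = 0.69054,
ln z₀ = (ln z₁ − r·ln z₂)/(1 − r) = (4.1897 − 0.69054×5.9296)/0.30946 = 0.3072 → z₀ = 1.360 ft
V₃ = V₁ · ln(z₃/z₀)/ln(z₁/z₀) = 18.9 × 5.8370/3.8825 = 28.4147 knots

28.41 knots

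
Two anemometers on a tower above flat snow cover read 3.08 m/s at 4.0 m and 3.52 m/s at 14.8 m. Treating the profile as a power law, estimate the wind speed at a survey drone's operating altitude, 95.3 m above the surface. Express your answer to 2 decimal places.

First find α: α = ln(V₂/V₁)/ln(z₂/z₁) = ln(3.52/3.08)/ln(14.8/4.0) = 0.13353/1.30833 = 0.1021
Extrapolate from 14.8 m to 95.3 m: V₃ = 3.52 × (95.3/14.8)^0.1021 = 3.52 × 1.2093 = 4.2569 m/s

4.26 m/s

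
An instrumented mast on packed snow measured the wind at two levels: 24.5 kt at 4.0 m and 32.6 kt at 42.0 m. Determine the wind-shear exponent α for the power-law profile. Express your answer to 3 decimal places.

α ≈ 0.121

Power law: V₂/V₁ = (z₂/z₁)^α ⇒ α = ln(V₂/V₁) / ln(z₂/z₁)
α = ln(32.6/24.5) / ln(42.0/4.0) = ln(1.3306) / ln(10.5000)
  = 0.28564 / 2.35138 = 0.12148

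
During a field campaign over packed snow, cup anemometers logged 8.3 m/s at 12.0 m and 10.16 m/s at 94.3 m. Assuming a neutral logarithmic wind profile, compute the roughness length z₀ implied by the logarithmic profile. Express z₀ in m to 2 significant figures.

Log law: V(z) ∝ ln(z/z₀). With r = V₁/V₂ = 8.3/10.16 = 0.81693,
r · ln(z₂/z₀) = ln(z₁/z₀) ⇒ ln z₀ = (ln z₁ − r·ln z₂)/(1 − r)
ln z₀ = (2.48491 − 0.81693×4.54648) / 0.18307 = -6.7146
z₀ = exp(-6.7146) = 0.001213 m

z₀ ≈ 0.0012 m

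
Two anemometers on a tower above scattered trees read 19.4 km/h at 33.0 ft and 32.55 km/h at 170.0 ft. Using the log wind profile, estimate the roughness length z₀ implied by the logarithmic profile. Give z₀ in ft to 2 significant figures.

Log law: V(z) ∝ ln(z/z₀). With r = V₁/V₂ = 19.4/32.55 = 0.59601,
r · ln(z₂/z₀) = ln(z₁/z₀) ⇒ ln z₀ = (ln z₁ − r·ln z₂)/(1 − r)
ln z₀ = (3.49651 − 0.59601×5.13580) / 0.40399 = 1.0781
z₀ = exp(1.0781) = 2.939 ft

z₀ ≈ 2.9 ft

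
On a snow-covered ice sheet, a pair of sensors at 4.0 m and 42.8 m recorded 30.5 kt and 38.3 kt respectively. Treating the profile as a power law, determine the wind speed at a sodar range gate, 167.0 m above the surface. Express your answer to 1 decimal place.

First find α: α = ln(V₂/V₁)/ln(z₂/z₁) = ln(38.3/30.5)/ln(42.8/4.0) = 0.22772/2.37024 = 0.0961
Extrapolate from 42.8 m to 167.0 m: V₃ = 38.3 × (167.0/42.8)^0.0961 = 38.3 × 1.1397 = 43.6522 kt

43.7 kt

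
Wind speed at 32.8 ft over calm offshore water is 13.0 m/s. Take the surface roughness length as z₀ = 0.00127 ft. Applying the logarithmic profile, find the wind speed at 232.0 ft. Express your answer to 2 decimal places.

15.50 m/s

Log law: V(z) ∝ ln(z/z₀), so V₂/V₁ = ln(z₂/z₀) / ln(z₁/z₀).
ln(232.0/0.00127) = 12.1155, ln(32.8/0.00127) = 10.1592
V₂ = 13.0 × 12.1155/10.1592 = 13.0 × 1.1926 = 15.5034 m/s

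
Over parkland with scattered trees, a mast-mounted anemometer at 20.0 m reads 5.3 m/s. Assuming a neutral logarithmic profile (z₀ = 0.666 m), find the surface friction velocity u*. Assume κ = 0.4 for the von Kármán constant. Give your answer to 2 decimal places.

u* ≈ 0.62 m/s

Log law: V(z) = (u*/κ) · ln(z/z₀) ⇒ u* = κ · V / ln(z/z₀)
u* = 0.4 × 5.3 / ln(20.0/0.666) = 0.4 × 5.3 / 3.4022
   = 2.1200 / 3.4022 = 0.6231 m/s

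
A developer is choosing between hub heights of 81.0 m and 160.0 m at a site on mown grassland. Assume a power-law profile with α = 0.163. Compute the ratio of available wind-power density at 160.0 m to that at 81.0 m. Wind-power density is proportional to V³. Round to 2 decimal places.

Speed ratio: V_B/V_A = (z_B/z_A)^α = (160.0/81.0)^0.163 = (1.9753)^0.163 = 1.11735
Power-density ratio: P_B/P_A = (V_B/V_A)³ = (1.11735)³ = 1.39497

1.39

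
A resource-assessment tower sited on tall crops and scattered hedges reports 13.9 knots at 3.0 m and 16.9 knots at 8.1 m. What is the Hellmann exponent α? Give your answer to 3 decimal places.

Power law: V₂/V₁ = (z₂/z₁)^α ⇒ α = ln(V₂/V₁) / ln(z₂/z₁)
α = ln(16.9/13.9) / ln(8.1/3.0) = ln(1.2158) / ln(2.7000)
  = 0.19542 / 0.99325 = 0.19675

α ≈ 0.197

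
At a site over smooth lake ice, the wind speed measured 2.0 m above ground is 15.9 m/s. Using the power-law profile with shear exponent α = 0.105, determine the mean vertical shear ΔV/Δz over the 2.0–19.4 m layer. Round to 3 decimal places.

Power law: V₂ = V₁ · (z₂/z₁)^α = 15.9 × (9.7000)^0.105 = 20.1840 m/s
ΔV/Δz = (20.1840 − 15.9)/(19.4 − 2.0) = 4.2840/17.4000 = 0.24621 m/s/m

0.246 m/s/m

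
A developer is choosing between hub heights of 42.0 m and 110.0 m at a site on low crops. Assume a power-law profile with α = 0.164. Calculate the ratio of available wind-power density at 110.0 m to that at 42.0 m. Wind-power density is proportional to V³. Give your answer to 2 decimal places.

1.61

Speed ratio: V_B/V_A = (z_B/z_A)^α = (110.0/42.0)^0.164 = (2.6190)^0.164 = 1.17105
Power-density ratio: P_B/P_A = (V_B/V_A)³ = (1.17105)³ = 1.60593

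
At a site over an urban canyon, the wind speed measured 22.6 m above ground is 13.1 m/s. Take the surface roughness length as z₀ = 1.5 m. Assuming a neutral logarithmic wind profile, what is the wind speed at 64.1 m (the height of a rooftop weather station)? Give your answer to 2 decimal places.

Log law: V(z) ∝ ln(z/z₀), so V₂/V₁ = ln(z₂/z₀) / ln(z₁/z₀).
ln(64.1/1.5) = 3.7550, ln(22.6/1.5) = 2.7125
V₂ = 13.1 × 3.7550/2.7125 = 13.1 × 1.3843 = 18.1347 m/s

18.13 m/s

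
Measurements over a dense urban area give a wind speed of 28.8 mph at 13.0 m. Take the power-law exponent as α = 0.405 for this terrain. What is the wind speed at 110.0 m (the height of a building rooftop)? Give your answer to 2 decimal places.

Power-law profile: V₂ = V₁ · (z₂/z₁)^α
V₂ = 28.8 × (110.0/13.0)^0.405 = 28.8 × (8.4615)^0.405
    = 28.8 × 2.3747 = 68.3927 mph

68.39 mph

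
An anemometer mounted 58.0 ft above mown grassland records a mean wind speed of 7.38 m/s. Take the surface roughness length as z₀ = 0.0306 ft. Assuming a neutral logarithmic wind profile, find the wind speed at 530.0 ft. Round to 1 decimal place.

Log law: V(z) ∝ ln(z/z₀), so V₂/V₁ = ln(z₂/z₀) / ln(z₁/z₀).
ln(530.0/0.0306) = 9.7596, ln(58.0/0.0306) = 7.5472
V₂ = 7.38 × 9.7596/7.5472 = 7.38 × 1.2931 = 9.5434 m/s

9.5 m/s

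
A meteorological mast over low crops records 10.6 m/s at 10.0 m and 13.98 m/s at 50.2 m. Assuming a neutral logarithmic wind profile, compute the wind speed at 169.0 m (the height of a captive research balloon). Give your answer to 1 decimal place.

Log law: V ∝ ln(z/z₀). From the pair, with r = V₁/V₂ = 0.75823,
ln z₀ = (ln z₁ − r·ln z₂)/(1 − r) = (2.3026 − 0.75823×3.9160)/0.24177 = -2.7573 → z₀ = 0.06346 m
V₃ = V₁ · ln(z₃/z₀)/ln(z₁/z₀) = 10.6 × 7.8872/5.0599 = 16.5230 m/s

16.5 m/s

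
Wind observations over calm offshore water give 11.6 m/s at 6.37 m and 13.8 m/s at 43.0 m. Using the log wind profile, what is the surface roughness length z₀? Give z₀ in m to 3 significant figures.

Log law: V(z) ∝ ln(z/z₀). With r = V₁/V₂ = 11.6/13.8 = 0.84058,
r · ln(z₂/z₀) = ln(z₁/z₀) ⇒ ln z₀ = (ln z₁ − r·ln z₂)/(1 − r)
ln z₀ = (1.85160 − 0.84058×3.76120) / 0.15942 = -8.2172
z₀ = exp(-8.2172) = 0.0002700 m

z₀ ≈ 0.000270 m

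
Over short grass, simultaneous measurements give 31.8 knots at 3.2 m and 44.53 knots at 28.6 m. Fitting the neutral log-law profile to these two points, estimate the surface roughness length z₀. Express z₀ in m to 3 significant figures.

Log law: V(z) ∝ ln(z/z₀). With r = V₁/V₂ = 31.8/44.53 = 0.71413,
r · ln(z₂/z₀) = ln(z₁/z₀) ⇒ ln z₀ = (ln z₁ − r·ln z₂)/(1 − r)
ln z₀ = (1.16315 − 0.71413×3.35341) / 0.28587 = -4.3082
z₀ = exp(-4.3082) = 0.01346 m

z₀ ≈ 0.0135 m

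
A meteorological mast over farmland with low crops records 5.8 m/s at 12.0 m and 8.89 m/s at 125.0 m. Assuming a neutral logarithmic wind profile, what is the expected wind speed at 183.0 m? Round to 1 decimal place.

Log law: V ∝ ln(z/z₀). From the pair, with r = V₁/V₂ = 0.65242,
ln z₀ = (ln z₁ − r·ln z₂)/(1 − r) = (2.4849 − 0.65242×4.8283)/0.34758 = -1.9137 → z₀ = 0.1475 m
V₃ = V₁ · ln(z₃/z₀)/ln(z₁/z₀) = 5.8 × 7.1232/4.3986 = 9.3926 m/s

9.4 m/s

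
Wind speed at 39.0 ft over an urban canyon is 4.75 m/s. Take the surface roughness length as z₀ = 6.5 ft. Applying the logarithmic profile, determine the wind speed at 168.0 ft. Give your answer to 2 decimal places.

8.62 m/s

Log law: V(z) ∝ ln(z/z₀), so V₂/V₁ = ln(z₂/z₀) / ln(z₁/z₀).
ln(168.0/6.5) = 3.2522, ln(39.0/6.5) = 1.7918
V₂ = 4.75 × 3.2522/1.7918 = 4.75 × 1.8151 = 8.6216 m/s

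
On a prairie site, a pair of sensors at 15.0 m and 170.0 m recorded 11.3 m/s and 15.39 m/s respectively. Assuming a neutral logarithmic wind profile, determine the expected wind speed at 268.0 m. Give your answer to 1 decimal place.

16.2 m/s

Log law: V ∝ ln(z/z₀). From the pair, with r = V₁/V₂ = 0.73424,
ln z₀ = (ln z₁ − r·ln z₂)/(1 − r) = (2.7081 − 0.73424×5.1358)/0.26576 = -3.9994 → z₀ = 0.01833 m
V₃ = V₁ · ln(z₃/z₀)/ln(z₁/z₀) = 11.3 × 9.5904/6.7075 = 16.1569 m/s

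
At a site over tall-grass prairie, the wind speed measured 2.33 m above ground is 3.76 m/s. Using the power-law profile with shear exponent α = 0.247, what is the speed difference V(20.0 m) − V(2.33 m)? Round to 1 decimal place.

Power law: V₂ = V₁ · (z₂/z₁)^α = 3.76 × (8.5837)^0.247 = 6.3945 m/s
ΔV = 6.3945 − 3.76 = 2.6345 m/s

2.6 m/s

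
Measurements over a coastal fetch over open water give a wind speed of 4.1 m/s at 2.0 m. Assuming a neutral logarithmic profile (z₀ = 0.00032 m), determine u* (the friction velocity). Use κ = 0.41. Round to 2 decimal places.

Log law: V(z) = (u*/κ) · ln(z/z₀) ⇒ u* = κ · V / ln(z/z₀)
u* = 0.41 × 4.1 / ln(2.0/0.00032) = 0.41 × 4.1 / 8.7403
   = 1.6810 / 8.7403 = 0.1923 m/s

u* ≈ 0.19 m/s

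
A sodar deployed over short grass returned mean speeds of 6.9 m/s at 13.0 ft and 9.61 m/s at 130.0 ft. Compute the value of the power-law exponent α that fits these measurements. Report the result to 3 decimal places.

Power law: V₂/V₁ = (z₂/z₁)^α ⇒ α = ln(V₂/V₁) / ln(z₂/z₁)
α = ln(9.61/6.9) / ln(130.0/13.0) = ln(1.3928) / ln(10.0000)
  = 0.33128 / 2.30259 = 0.14387

α ≈ 0.144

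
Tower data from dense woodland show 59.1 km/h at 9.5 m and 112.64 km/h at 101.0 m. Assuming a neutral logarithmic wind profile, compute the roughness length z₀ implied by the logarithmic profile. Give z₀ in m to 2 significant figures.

z₀ ≈ 0.70 m

Log law: V(z) ∝ ln(z/z₀). With r = V₁/V₂ = 59.1/112.64 = 0.52468,
r · ln(z₂/z₀) = ln(z₁/z₀) ⇒ ln z₀ = (ln z₁ − r·ln z₂)/(1 − r)
ln z₀ = (2.25129 − 0.52468×4.61512) / 0.47532 = -0.3580
z₀ = exp(-0.3580) = 0.6991 m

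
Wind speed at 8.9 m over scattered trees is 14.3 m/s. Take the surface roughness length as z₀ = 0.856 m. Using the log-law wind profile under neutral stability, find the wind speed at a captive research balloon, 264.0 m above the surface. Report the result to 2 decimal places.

35.00 m/s

Log law: V(z) ∝ ln(z/z₀), so V₂/V₁ = ln(z₂/z₀) / ln(z₁/z₀).
ln(264.0/0.856) = 5.7314, ln(8.9/0.856) = 2.3415
V₂ = 14.3 × 5.7314/2.3415 = 14.3 × 2.4477 = 35.0025 m/s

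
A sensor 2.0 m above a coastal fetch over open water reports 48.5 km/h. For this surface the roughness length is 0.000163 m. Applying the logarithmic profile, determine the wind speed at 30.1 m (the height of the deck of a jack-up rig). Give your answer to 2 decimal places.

62.47 km/h

Log law: V(z) ∝ ln(z/z₀), so V₂/V₁ = ln(z₂/z₀) / ln(z₁/z₀).
ln(30.1/0.000163) = 12.1263, ln(2.0/0.000163) = 9.4149
V₂ = 48.5 × 12.1263/9.4149 = 48.5 × 1.2880 = 62.4674 km/h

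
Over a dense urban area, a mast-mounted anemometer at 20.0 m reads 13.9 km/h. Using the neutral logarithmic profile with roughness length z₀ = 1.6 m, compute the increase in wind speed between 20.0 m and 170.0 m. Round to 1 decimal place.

11.8 km/h

Log law: V₂ = V₁ · ln(z₂/z₀)/ln(z₁/z₀) = 13.9 × 4.6658/2.5257 = 25.6776 km/h
ΔV = 25.6776 − 13.9 = 11.7776 km/h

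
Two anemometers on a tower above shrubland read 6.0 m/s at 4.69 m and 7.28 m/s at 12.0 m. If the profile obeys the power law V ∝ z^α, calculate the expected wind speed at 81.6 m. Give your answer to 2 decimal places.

First find α: α = ln(V₂/V₁)/ln(z₂/z₁) = ln(7.28/6.0)/ln(12.0/4.69) = 0.19337/0.93947 = 0.2058
Extrapolate from 12.0 m to 81.6 m: V₃ = 7.28 × (81.6/12.0)^0.2058 = 7.28 × 1.4837 = 10.8016 m/s

10.80 m/s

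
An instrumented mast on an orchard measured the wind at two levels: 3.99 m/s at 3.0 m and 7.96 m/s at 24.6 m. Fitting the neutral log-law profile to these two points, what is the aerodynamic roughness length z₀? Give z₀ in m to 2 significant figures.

z₀ ≈ 0.36 m

Log law: V(z) ∝ ln(z/z₀). With r = V₁/V₂ = 3.99/7.96 = 0.50126,
r · ln(z₂/z₀) = ln(z₁/z₀) ⇒ ln z₀ = (ln z₁ − r·ln z₂)/(1 − r)
ln z₀ = (1.09861 − 0.50126×3.20275) / 0.49874 = -1.0161
z₀ = exp(-1.0161) = 0.3620 m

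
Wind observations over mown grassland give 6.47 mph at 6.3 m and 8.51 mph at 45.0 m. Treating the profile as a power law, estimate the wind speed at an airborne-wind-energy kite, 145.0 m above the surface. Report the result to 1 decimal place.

10.0 mph

First find α: α = ln(V₂/V₁)/ln(z₂/z₁) = ln(8.51/6.47)/ln(45.0/6.3) = 0.27407/1.96611 = 0.1394
Extrapolate from 45.0 m to 145.0 m: V₃ = 8.51 × (145.0/45.0)^0.1394 = 8.51 × 1.1772 = 10.0176 mph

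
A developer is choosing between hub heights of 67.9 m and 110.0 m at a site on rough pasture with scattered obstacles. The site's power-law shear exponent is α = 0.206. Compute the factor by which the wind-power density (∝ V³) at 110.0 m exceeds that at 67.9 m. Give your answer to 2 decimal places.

1.35

Speed ratio: V_B/V_A = (z_B/z_A)^α = (110.0/67.9)^0.206 = (1.6200)^0.206 = 1.10449
Power-density ratio: P_B/P_A = (V_B/V_A)³ = (1.10449)³ = 1.34736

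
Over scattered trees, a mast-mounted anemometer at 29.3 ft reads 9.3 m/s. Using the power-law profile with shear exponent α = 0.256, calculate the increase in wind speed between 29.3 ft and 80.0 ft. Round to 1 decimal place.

2.7 m/s

Power law: V₂ = V₁ · (z₂/z₁)^α = 9.3 × (2.7304)^0.256 = 12.0270 m/s
ΔV = 12.0270 − 9.3 = 2.7270 m/s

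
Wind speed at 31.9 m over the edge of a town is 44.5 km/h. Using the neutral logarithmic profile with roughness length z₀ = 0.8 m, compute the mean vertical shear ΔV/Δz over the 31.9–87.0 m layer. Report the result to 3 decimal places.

0.220 km/h/m

Log law: V₂ = V₁ · ln(z₂/z₀)/ln(z₁/z₀) = 44.5 × 4.6891/3.6857 = 56.6134 km/h
ΔV/Δz = (56.6134 − 44.5)/(87.0 − 31.9) = 12.1134/55.1000 = 0.21984 km/h/m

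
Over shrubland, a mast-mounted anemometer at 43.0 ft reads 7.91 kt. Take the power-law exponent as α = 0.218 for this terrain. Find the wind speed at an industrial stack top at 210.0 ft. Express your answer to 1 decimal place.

11.2 kt

Power-law profile: V₂ = V₁ · (z₂/z₁)^α
V₂ = 7.91 × (210.0/43.0)^0.218 = 7.91 × (4.8837)^0.218
    = 7.91 × 1.4130 = 11.1770 kt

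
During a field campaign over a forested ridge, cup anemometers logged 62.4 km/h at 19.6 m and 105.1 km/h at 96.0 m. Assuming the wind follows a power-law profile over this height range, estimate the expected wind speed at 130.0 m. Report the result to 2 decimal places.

116.09 km/h

First find α: α = ln(V₂/V₁)/ln(z₂/z₁) = ln(105.1/62.4)/ln(96.0/19.6) = 0.52135/1.58882 = 0.3281
Extrapolate from 96.0 m to 130.0 m: V₃ = 105.1 × (130.0/96.0)^0.3281 = 105.1 × 1.1046 = 116.0938 km/h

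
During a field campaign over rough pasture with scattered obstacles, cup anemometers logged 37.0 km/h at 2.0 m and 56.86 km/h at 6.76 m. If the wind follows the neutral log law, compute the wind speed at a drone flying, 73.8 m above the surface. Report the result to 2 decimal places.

95.84 km/h

Log law: V ∝ ln(z/z₀). From the pair, with r = V₁/V₂ = 0.65072,
ln z₀ = (ln z₁ − r·ln z₂)/(1 − r) = (0.6931 − 0.65072×1.9110)/0.34928 = -1.5758 → z₀ = 0.2068 m
V₃ = V₁ · ln(z₃/z₀)/ln(z₁/z₀) = 37.0 × 5.8772/2.2690 = 95.8394 km/h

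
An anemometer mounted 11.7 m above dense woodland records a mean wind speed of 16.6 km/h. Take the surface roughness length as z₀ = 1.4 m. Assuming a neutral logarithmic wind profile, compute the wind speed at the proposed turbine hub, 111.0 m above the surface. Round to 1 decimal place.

Log law: V(z) ∝ ln(z/z₀), so V₂/V₁ = ln(z₂/z₀) / ln(z₁/z₀).
ln(111.0/1.4) = 4.3731, ln(11.7/1.4) = 2.1231
V₂ = 16.6 × 4.3731/2.1231 = 16.6 × 2.0597 = 34.1916 km/h

34.2 km/h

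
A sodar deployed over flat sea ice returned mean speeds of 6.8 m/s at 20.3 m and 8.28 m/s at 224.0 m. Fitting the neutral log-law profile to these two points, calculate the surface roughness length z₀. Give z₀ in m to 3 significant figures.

z₀ ≈ 0.000328 m

Log law: V(z) ∝ ln(z/z₀). With r = V₁/V₂ = 6.8/8.28 = 0.82126,
r · ln(z₂/z₀) = ln(z₁/z₀) ⇒ ln z₀ = (ln z₁ − r·ln z₂)/(1 − r)
ln z₀ = (3.01062 − 0.82126×5.41165) / 0.17874 = -8.0211
z₀ = exp(-8.0211) = 0.0003285 m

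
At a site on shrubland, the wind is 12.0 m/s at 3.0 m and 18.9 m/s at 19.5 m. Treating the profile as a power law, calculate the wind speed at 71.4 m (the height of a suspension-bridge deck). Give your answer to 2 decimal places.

25.90 m/s

First find α: α = ln(V₂/V₁)/ln(z₂/z₁) = ln(18.9/12.0)/ln(19.5/3.0) = 0.45426/1.87180 = 0.2427
Extrapolate from 19.5 m to 71.4 m: V₃ = 18.9 × (71.4/19.5)^0.2427 = 18.9 × 1.3702 = 25.8972 m/s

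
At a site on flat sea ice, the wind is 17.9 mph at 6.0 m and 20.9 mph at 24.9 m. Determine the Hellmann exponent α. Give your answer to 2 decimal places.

Power law: V₂/V₁ = (z₂/z₁)^α ⇒ α = ln(V₂/V₁) / ln(z₂/z₁)
α = ln(20.9/17.9) / ln(24.9/6.0) = ln(1.1676) / ln(4.1500)
  = 0.15495 / 1.42311 = 0.10888

α ≈ 0.11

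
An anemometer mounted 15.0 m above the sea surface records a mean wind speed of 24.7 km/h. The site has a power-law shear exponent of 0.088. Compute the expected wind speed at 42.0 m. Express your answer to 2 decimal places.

Power-law profile: V₂ = V₁ · (z₂/z₁)^α
V₂ = 24.7 × (42.0/15.0)^0.088 = 24.7 × (2.8000)^0.088
    = 24.7 × 1.0948 = 27.0425 km/h

27.04 km/h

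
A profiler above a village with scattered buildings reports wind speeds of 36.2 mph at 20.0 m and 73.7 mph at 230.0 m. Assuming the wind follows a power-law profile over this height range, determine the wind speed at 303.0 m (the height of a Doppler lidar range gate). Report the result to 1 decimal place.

First find α: α = ln(V₂/V₁)/ln(z₂/z₁) = ln(73.7/36.2)/ln(230.0/20.0) = 0.71094/2.44235 = 0.2911
Extrapolate from 230.0 m to 303.0 m: V₃ = 73.7 × (303.0/230.0)^0.2911 = 73.7 × 1.0835 = 79.8574 mph

79.9 mph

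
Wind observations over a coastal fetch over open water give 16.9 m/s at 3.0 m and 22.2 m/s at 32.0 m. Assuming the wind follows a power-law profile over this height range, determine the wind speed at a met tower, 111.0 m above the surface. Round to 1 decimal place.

First find α: α = ln(V₂/V₁)/ln(z₂/z₁) = ln(22.2/16.9)/ln(32.0/3.0) = 0.27278/2.36712 = 0.1152
Extrapolate from 32.0 m to 111.0 m: V₃ = 22.2 × (111.0/32.0)^0.1152 = 22.2 × 1.1541 = 25.6213 m/s

25.6 m/s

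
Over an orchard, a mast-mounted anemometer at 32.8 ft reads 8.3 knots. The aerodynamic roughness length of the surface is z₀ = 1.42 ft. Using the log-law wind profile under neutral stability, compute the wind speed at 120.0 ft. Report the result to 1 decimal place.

11.7 knots

Log law: V(z) ∝ ln(z/z₀), so V₂/V₁ = ln(z₂/z₀) / ln(z₁/z₀).
ln(120.0/1.42) = 4.4368, ln(32.8/1.42) = 3.1398
V₂ = 8.3 × 4.4368/3.1398 = 8.3 × 1.4131 = 11.7288 knots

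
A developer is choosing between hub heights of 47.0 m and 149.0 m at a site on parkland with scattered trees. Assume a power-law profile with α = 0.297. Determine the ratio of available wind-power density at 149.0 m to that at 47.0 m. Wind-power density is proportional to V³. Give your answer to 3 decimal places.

2.796

Speed ratio: V_B/V_A = (z_B/z_A)^α = (149.0/47.0)^0.297 = (3.1702)^0.297 = 1.40872
Power-density ratio: P_B/P_A = (V_B/V_A)³ = (1.40872)³ = 2.79557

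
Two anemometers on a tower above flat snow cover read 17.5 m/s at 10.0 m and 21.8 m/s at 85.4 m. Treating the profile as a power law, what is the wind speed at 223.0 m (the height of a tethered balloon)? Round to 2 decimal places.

24.05 m/s

First find α: α = ln(V₂/V₁)/ln(z₂/z₁) = ln(21.8/17.5)/ln(85.4/10.0) = 0.21971/2.14476 = 0.1024
Extrapolate from 85.4 m to 223.0 m: V₃ = 21.8 × (223.0/85.4)^0.1024 = 21.8 × 1.1033 = 24.0524 m/s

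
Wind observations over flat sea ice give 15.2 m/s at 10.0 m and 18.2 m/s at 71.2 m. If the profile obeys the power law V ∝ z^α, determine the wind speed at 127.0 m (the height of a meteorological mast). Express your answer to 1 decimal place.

19.2 m/s

First find α: α = ln(V₂/V₁)/ln(z₂/z₁) = ln(18.2/15.2)/ln(71.2/10.0) = 0.18013/1.96291 = 0.0918
Extrapolate from 71.2 m to 127.0 m: V₃ = 18.2 × (127.0/71.2)^0.0918 = 18.2 × 1.0545 = 19.1926 m/s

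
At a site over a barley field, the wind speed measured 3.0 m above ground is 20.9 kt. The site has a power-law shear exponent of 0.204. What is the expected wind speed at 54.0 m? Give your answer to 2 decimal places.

37.69 kt

Power-law profile: V₂ = V₁ · (z₂/z₁)^α
V₂ = 20.9 × (54.0/3.0)^0.204 = 20.9 × (18.0000)^0.204
    = 20.9 × 1.8033 = 37.6896 kt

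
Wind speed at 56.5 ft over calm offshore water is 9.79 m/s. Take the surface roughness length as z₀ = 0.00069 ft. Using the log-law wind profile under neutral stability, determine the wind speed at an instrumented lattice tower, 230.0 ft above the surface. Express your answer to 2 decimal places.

11.00 m/s

Log law: V(z) ∝ ln(z/z₀), so V₂/V₁ = ln(z₂/z₀) / ln(z₁/z₀).
ln(230.0/0.00069) = 12.7169, ln(56.5/0.00069) = 11.3131
V₂ = 9.79 × 12.7169/11.3131 = 9.79 × 1.1241 = 11.0048 m/s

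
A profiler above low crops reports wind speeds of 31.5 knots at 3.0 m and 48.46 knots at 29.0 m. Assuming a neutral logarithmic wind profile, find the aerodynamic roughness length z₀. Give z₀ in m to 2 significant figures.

z₀ ≈ 0.044 m

Log law: V(z) ∝ ln(z/z₀). With r = V₁/V₂ = 31.5/48.46 = 0.65002,
r · ln(z₂/z₀) = ln(z₁/z₀) ⇒ ln z₀ = (ln z₁ − r·ln z₂)/(1 − r)
ln z₀ = (1.09861 − 0.65002×3.36730) / 0.34998 = -3.1150
z₀ = exp(-3.1150) = 0.04438 m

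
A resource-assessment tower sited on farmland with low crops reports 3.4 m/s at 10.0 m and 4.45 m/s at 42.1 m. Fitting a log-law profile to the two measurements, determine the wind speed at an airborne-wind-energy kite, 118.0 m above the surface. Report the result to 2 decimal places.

5.20 m/s

Log law: V ∝ ln(z/z₀). From the pair, with r = V₁/V₂ = 0.76404,
ln z₀ = (ln z₁ − r·ln z₂)/(1 − r) = (2.3026 − 0.76404×3.7400)/0.23596 = -2.3521 → z₀ = 0.09517 m
V₃ = V₁ · ln(z₃/z₀)/ln(z₁/z₀) = 3.4 × 7.1227/4.6546 = 5.2028 m/s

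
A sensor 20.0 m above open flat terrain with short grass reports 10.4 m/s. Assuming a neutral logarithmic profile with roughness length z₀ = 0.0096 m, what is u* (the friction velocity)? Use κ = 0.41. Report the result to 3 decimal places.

u* ≈ 0.558 m/s

Log law: V(z) = (u*/κ) · ln(z/z₀) ⇒ u* = κ · V / ln(z/z₀)
u* = 0.41 × 10.4 / ln(20.0/0.0096) = 0.41 × 10.4 / 7.6417
   = 4.2640 / 7.6417 = 0.5580 m/s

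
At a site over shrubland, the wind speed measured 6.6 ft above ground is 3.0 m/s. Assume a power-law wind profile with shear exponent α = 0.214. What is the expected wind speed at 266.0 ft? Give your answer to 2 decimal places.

6.62 m/s

Power-law profile: V₂ = V₁ · (z₂/z₁)^α
V₂ = 3.0 × (266.0/6.6)^0.214 = 3.0 × (40.3030)^0.214
    = 3.0 × 2.2057 = 6.6170 m/s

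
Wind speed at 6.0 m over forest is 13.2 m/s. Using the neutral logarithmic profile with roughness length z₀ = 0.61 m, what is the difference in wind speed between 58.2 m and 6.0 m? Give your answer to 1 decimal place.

13.1 m/s

Log law: V₂ = V₁ · ln(z₂/z₀)/ln(z₁/z₀) = 13.2 × 4.5582/2.2861 = 26.3196 m/s
ΔV = 26.3196 − 13.2 = 13.1196 m/s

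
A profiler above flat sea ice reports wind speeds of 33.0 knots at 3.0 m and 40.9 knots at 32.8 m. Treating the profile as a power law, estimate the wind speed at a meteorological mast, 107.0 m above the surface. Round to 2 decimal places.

First find α: α = ln(V₂/V₁)/ln(z₂/z₁) = ln(40.9/33.0)/ln(32.8/3.0) = 0.21462/2.39182 = 0.0897
Extrapolate from 32.8 m to 107.0 m: V₃ = 40.9 × (107.0/32.8)^0.0897 = 40.9 × 1.1119 = 45.4780 knots

45.48 knots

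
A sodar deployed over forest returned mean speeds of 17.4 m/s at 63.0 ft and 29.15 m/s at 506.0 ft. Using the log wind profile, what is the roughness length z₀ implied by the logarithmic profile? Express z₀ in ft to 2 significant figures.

z₀ ≈ 2.9 ft

Log law: V(z) ∝ ln(z/z₀). With r = V₁/V₂ = 17.4/29.15 = 0.59691,
r · ln(z₂/z₀) = ln(z₁/z₀) ⇒ ln z₀ = (ln z₁ − r·ln z₂)/(1 − r)
ln z₀ = (4.14313 − 0.59691×6.22654) / 0.40309 = 1.0579
z₀ = exp(1.0579) = 2.880 ft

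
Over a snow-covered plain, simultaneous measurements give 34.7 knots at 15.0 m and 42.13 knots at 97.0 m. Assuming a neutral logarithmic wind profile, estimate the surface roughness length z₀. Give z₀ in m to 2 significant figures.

z₀ ≈ 0.0025 m

Log law: V(z) ∝ ln(z/z₀). With r = V₁/V₂ = 34.7/42.13 = 0.82364,
r · ln(z₂/z₀) = ln(z₁/z₀) ⇒ ln z₀ = (ln z₁ − r·ln z₂)/(1 − r)
ln z₀ = (2.70805 − 0.82364×4.57471) / 0.17636 = -6.0097
z₀ = exp(-6.0097) = 0.002455 m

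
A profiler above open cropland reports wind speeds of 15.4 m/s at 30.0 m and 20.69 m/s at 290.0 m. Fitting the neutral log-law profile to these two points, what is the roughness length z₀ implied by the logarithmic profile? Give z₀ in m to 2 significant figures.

z₀ ≈ 0.041 m

Log law: V(z) ∝ ln(z/z₀). With r = V₁/V₂ = 15.4/20.69 = 0.74432,
r · ln(z₂/z₀) = ln(z₁/z₀) ⇒ ln z₀ = (ln z₁ − r·ln z₂)/(1 − r)
ln z₀ = (3.40120 − 0.74432×5.66988) / 0.25568 = -3.2033
z₀ = exp(-3.2033) = 0.04063 m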